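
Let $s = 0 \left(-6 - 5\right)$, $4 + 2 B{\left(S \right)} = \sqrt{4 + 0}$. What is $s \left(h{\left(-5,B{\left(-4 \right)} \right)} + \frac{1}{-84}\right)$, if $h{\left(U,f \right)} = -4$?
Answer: $0$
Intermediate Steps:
$B{\left(S \right)} = -1$ ($B{\left(S \right)} = -2 + \frac{\sqrt{4 + 0}}{2} = -2 + \frac{\sqrt{4}}{2} = -2 + \frac{1}{2} \cdot 2 = -2 + 1 = -1$)
$s = 0$ ($s = 0 \left(-11\right) = 0$)
$s \left(h{\left(-5,B{\left(-4 \right)} \right)} + \frac{1}{-84}\right) = 0 \left(-4 + \frac{1}{-84}\right) = 0 \left(-4 - \frac{1}{84}\right) = 0 \left(- \frac{337}{84}\right) = 0$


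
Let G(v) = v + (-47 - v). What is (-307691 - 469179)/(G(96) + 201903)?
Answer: -388435/100928 ≈ -3.8486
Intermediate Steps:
G(v) = -47
(-307691 - 469179)/(G(96) + 201903) = (-307691 - 469179)/(-47 + 201903) = -776870/201856 = -776870*1/201856 = -388435/100928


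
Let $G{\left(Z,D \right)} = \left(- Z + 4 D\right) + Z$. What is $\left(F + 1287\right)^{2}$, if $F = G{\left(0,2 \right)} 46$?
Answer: $2739025$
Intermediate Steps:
$G{\left(Z,D \right)} = 4 D$
$F = 368$ ($F = 4 \cdot 2 \cdot 46 = 8 \cdot 46 = 368$)
$\left(F + 1287\right)^{2} = \left(368 + 1287\right)^{2} = 1655^{2} = 2739025$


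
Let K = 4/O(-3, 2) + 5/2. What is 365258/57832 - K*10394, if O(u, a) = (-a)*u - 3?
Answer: -3455810509/86748 ≈ -39837.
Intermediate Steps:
O(u, a) = -3 - a*u (O(u, a) = -a*u - 3 = -3 - a*u)
K = 23/6 (K = 4/(-3 - 1*2*(-3)) + 5/2 = 4/(-3 + 6) + 5*(1/2) = 4/3 + 5/2 = 23/6 ≈ 3.8333)
365258/57832 - K*10394 = 365258/57832 - 23*10394/6 = 365258*(1/57832) - 1*119531/3 = 182629/28916 - 119531/3 = -3455810509/86748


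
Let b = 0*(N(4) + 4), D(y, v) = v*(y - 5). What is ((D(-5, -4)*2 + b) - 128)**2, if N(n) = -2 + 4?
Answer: 2304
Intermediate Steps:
D(y, v) = v*(-5 + y)
N(n) = 2
b = 0 (b = 0*(2 + 4) = 0*6 = 0)
((D(-5, -4)*2 + b) - 128)**2 = ((-4*(-5 - 5)*2 + 0) - 128)**2 = ((-4*(-10)*2 + 0) - 128)**2 = ((40*2 + 0) - 128)**2 = ((80 + 0) - 128)**2 = (80 - 128)**2 = (-48)**2 = 2304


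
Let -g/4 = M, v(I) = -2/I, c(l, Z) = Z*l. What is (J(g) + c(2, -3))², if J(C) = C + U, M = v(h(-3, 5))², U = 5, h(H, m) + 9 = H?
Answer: 100/81 ≈ 1.2346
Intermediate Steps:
h(H, m) = -9 + H
M = 1/36 (M = (-2/(-9 - 3))² = (-2/(-12))² = (-2*(-1/12))² = (⅙)² = 1/36 ≈ 0.027778)
g = -⅑ (g = -4*1/36 = -⅑ ≈ -0.11111)
J(C) = 5 + C (J(C) = C + 5 = 5 + C)
(J(g) + c(2, -3))² = ((5 - ⅑) - 3*2)² = (44/9 - 6)² = (-10/9)² = 100/81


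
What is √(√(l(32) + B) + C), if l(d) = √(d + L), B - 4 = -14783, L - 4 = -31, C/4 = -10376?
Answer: √(-41504 + √(-14779 + √5)) ≈ 0.2983 + 203.73*I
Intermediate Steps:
C = -41504 (C = 4*(-10376) = -41504)
L = -27 (L = 4 - 31 = -27)
B = -14779 (B = 4 - 14783 = -14779)
l(d) = √(-27 + d) (l(d) = √(d - 27) = √(-27 + d))
√(√(l(32) + B) + C) = √(√(√(-27 + 32) - 14779) - 41504) = √(√(√5 - 14779) - 41504) = √(√(-14779 + √5) - 41504) = √(-41504 + √(-14779 + √5))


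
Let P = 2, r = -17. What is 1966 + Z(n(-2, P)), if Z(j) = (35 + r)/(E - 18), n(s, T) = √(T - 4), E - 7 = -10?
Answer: 13756/7 ≈ 1965.1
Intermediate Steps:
E = -3 (E = 7 - 10 = -3)
n(s, T) = √(-4 + T)
Z(j) = -6/7 (Z(j) = (35 - 17)/(-3 - 18) = 18/(-21) = 18*(-1/21) = -6/7)
1966 + Z(n(-2, P)) = 1966 - 6/7 = 13756/7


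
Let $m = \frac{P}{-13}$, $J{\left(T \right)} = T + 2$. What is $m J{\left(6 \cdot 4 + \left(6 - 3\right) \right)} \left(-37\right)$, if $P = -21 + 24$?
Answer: $\frac{3219}{13} \approx 247.62$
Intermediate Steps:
$P = 3$
$J{\left(T \right)} = 2 + T$
$m = - \frac{3}{13}$ ($m = \frac{3}{-13} = 3 \left(- \frac{1}{13}\right) = - \frac{3}{13} \approx -0.23077$)
$m J{\left(6 \cdot 4 + \left(6 - 3\right) \right)} \left(-37\right) = - \frac{3 \left(2 + \left(6 \cdot 4 + \left(6 - 3\right)\right)\right)}{13} \left(-37\right) = - \frac{3 \left(2 + \left(24 + \left(6 - 3\right)\right)\right)}{13} \left(-37\right) = - \frac{3 \left(2 + \left(24 + 3\right)\right)}{13} \left(-37\right) = - \frac{3 \left(2 + 27\right)}{13} \left(-37\right) = \left(- \frac{3}{13}\right) 29 \left(-37\right) = \left(- \frac{87}{13}\right) \left(-37\right) = \frac{3219}{13}$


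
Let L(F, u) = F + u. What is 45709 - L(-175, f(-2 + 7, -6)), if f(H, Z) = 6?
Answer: 45878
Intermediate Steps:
45709 - L(-175, f(-2 + 7, -6)) = 45709 - (-175 + 6) = 45709 - 1*(-169) = 45709 + 169 = 45878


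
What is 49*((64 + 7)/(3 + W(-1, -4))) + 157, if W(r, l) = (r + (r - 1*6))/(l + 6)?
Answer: -3322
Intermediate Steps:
W(r, l) = (-6 + 2*r)/(6 + l) (W(r, l) = (r + (r - 6))/(6 + l) = (r + (-6 + r))/(6 + l) = (-6 + 2*r)/(6 + l))
49*((64 + 7)/(3 + W(-1, -4))) + 157 = 49*((64 + 7)/(3 + 2*(-3 - 1)/(6 - 4))) + 157 = 49*(71/(3 + 2*(-4)/2)) + 157 = 49*(71/(3 + 2*(½)*(-4))) + 157 = 49*(71/(3 - 4)) + 157 = 49*(71/(-1)) + 157 = 49*(71*(-1)) + 157 = 49*(-71) + 157 = -3479 + 157 = -3322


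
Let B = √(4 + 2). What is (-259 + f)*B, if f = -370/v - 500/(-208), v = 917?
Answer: -12254771*√6/47684 ≈ -629.52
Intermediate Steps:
B = √6 ≈ 2.4495
f = 95385/47684 (f = -370/917 - 500/(-208) = -370*1/917 - 500*(-1/208) = -370/917 + 125/52 = 95385/47684 ≈ 2.0004)
(-259 + f)*B = (-259 + 95385/47684)*√6 = -12254771*√6/47684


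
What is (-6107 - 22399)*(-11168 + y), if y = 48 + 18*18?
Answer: 307750776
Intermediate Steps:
y = 372 (y = 48 + 324 = 372)
(-6107 - 22399)*(-11168 + y) = (-6107 - 22399)*(-11168 + 372) = -28506*(-10796) = 307750776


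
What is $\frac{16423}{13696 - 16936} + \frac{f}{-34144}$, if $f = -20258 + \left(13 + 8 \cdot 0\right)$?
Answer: $- \frac{61894139}{13828320} \approx -4.4759$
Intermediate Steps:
$f = -20245$ ($f = -20258 + \left(13 + 0\right) = -20258 + 13 = -20245$)
$\frac{16423}{13696 - 16936} + \frac{f}{-34144} = \frac{16423}{13696 - 16936} - \frac{20245}{-34144} = \frac{16423}{-3240} - - \frac{20245}{34144} = 16423 \left(- \frac{1}{3240}\right) + \frac{20245}{34144} = - \frac{16423}{3240} + \frac{20245}{34144} = - \frac{61894139}{13828320}$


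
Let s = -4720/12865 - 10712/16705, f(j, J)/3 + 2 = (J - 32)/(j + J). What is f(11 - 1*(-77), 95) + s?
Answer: -1205135127/201684605 ≈ -5.9753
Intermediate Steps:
f(j, J) = -6 + 3*(-32 + J)/(J + j) (f(j, J) = -6 + 3*((J - 32)/(j + J)) = -6 + 3*((-32 + J)/(J + j)) = -6 + 3*(-32 + J)/(J + j))
s = -3333192/3306305 (s = -4720*1/12865 - 10712*1/16705 = -944/2573 - 824/1285 = -3333192/3306305 ≈ -1.0081)
f(11 - 1*(-77), 95) + s = 3*(-32 - 1*95 - 2*(11 - 1*(-77)))/(95 + (11 - 1*(-77))) - 3333192/3306305 = 3*(-32 - 95 - 2*(11 + 77))/(95 + (11 + 77)) - 3333192/3306305 = 3*(-32 - 95 - 2*88)/(95 + 88) - 3333192/3306305 = 3*(-32 - 95 - 176)/183 - 3333192/3306305 = 3*(1/183)*(-303) - 3333192/3306305 = -303/61 - 3333192/3306305 = -1205135127/201684605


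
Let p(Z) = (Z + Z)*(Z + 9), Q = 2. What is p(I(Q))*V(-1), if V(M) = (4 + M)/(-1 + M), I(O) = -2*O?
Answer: 60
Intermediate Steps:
V(M) = (4 + M)/(-1 + M)
p(Z) = 2*Z*(9 + Z) (p(Z) = (2*Z)*(9 + Z) = 2*Z*(9 + Z))
p(I(Q))*V(-1) = (2*(-2*2)*(9 - 2*2))*((4 - 1)/(-1 - 1)) = (2*(-4)*(9 - 4))*(3/(-2)) = (2*(-4)*5)*(-½*3) = -40*(-3/2) = 60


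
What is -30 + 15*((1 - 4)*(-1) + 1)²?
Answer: 210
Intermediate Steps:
-30 + 15*((1 - 4)*(-1) + 1)² = -30 + 15*(-3*(-1) + 1)² = -30 + 15*(3 + 1)² = -30 + 15*4² = -30 + 15*16 = -30 + 240 = 210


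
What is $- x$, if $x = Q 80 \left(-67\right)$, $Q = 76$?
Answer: $407360$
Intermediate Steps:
$x = -407360$ ($x = 76 \cdot 80 \left(-67\right) = 6080 \left(-67\right) = -407360$)
$- x = \left(-1\right) \left(-407360\right) = 407360$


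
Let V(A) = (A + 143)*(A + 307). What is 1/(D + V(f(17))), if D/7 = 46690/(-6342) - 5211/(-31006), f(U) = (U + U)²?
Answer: 14045718/26692294867777 ≈ 5.2621e-7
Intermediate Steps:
f(U) = 4*U² (f(U) = (2*U)² = 4*U²)
V(A) = (143 + A)*(307 + A)
D = -707310989/14045718 (D = 7*(46690/(-6342) - 5211/(-31006)) = 7*(46690*(-1/6342) - 5211*(-1/31006)) = 7*(-3335/453 + 5211/31006) = 7*(-101044427/14045718) = -707310989/14045718 ≈ -50.358)
1/(D + V(f(17))) = 1/(-707310989/14045718 + (43901 + (4*17²)² + 450*(4*17²))) = 1/(-707310989/14045718 + (43901 + (4*289)² + 450*(4*289))) = 1/(-707310989/14045718 + (43901 + 1156² + 450*1156)) = 1/(-707310989/14045718 + (43901 + 1336336 + 520200)) = 1/(-707310989/14045718 + 1900437) = 1/(26692294867777/14045718) = 14045718/26692294867777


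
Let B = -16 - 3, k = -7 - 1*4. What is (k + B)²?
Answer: 900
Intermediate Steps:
k = -11 (k = -7 - 4 = -11)
B = -19
(k + B)² = (-11 - 19)² = (-30)² = 900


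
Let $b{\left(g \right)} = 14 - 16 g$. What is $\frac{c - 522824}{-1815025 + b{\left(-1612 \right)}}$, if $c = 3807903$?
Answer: $- \frac{3285079}{1789219} \approx -1.836$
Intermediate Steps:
$\frac{c - 522824}{-1815025 + b{\left(-1612 \right)}} = \frac{3807903 - 522824}{-1815025 + \left(14 - -25792\right)} = \frac{3285079}{-1815025 + \left(14 + 25792\right)} = \frac{3285079}{-1815025 + 25806} = \frac{3285079}{-1789219} = 3285079 \left(- \frac{1}{1789219}\right) = - \frac{3285079}{1789219}$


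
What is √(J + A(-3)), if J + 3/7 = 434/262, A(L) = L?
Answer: 5*I*√59605/917 ≈ 1.3312*I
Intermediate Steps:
J = 1126/917 (J = -3/7 + 434/262 = -3/7 + 434*(1/262) = -3/7 + 217/131 = 1126/917 ≈ 1.2279)
√(J + A(-3)) = √(1126/917 - 3) = √(-1625/917) = 5*I*√59605/917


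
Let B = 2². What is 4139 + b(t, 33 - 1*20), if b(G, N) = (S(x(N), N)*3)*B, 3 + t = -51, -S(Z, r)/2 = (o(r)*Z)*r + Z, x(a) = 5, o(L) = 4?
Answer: -2221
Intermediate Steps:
B = 4
S(Z, r) = -2*Z - 8*Z*r (S(Z, r) = -2*((4*Z)*r + Z) = -2*(4*Z*r + Z) = -2*(Z + 4*Z*r) = -2*Z - 8*Z*r)
t = -54 (t = -3 - 51 = -54)
b(G, N) = -120 - 480*N (b(G, N) = (-2*5*(1 + 4*N)*3)*4 = ((-10 - 40*N)*3)*4 = (-30 - 120*N)*4 = -120 - 480*N)
4139 + b(t, 33 - 1*20) = 4139 + (-120 - 480*(33 - 1*20)) = 4139 + (-120 - 480*(33 - 20)) = 4139 + (-120 - 480*13) = 4139 + (-120 - 6240) = 4139 - 6360 = -2221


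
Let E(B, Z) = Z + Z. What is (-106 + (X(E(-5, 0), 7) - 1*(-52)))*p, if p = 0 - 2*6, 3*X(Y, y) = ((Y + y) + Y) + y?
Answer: 592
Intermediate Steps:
E(B, Z) = 2*Z
X(Y, y) = 2*Y/3 + 2*y/3 (X(Y, y) = (((Y + y) + Y) + y)/3 = ((y + 2*Y) + y)/3 = (2*Y + 2*y)/3 = 2*Y/3 + 2*y/3)
p = -12 (p = 0 - 12 = -12)
(-106 + (X(E(-5, 0), 7) - 1*(-52)))*p = (-106 + ((2*(2*0)/3 + (2/3)*7) - 1*(-52)))*(-12) = (-106 + (((2/3)*0 + 14/3) + 52))*(-12) = (-106 + ((0 + 14/3) + 52))*(-12) = (-106 + (14/3 + 52))*(-12) = (-106 + 170/3)*(-12) = -148/3*(-12) = 592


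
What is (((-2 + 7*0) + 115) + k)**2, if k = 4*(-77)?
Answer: 38025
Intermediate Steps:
k = -308
(((-2 + 7*0) + 115) + k)**2 = (((-2 + 7*0) + 115) - 308)**2 = (((-2 + 0) + 115) - 308)**2 = ((-2 + 115) - 308)**2 = (113 - 308)**2 = (-195)**2 = 38025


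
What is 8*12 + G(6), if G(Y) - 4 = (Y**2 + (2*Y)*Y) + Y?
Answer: 214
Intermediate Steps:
G(Y) = 4 + Y + 3*Y**2 (G(Y) = 4 + ((Y**2 + (2*Y)*Y) + Y) = 4 + ((Y**2 + 2*Y**2) + Y) = 4 + (3*Y**2 + Y) = 4 + (Y + 3*Y**2) = 4 + Y + 3*Y**2)
8*12 + G(6) = 8*12 + (4 + 6 + 3*6**2) = 96 + (4 + 6 + 3*36) = 96 + (4 + 6 + 108) = 96 + 118 = 214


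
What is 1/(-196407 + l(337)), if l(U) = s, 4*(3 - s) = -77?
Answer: -4/785539 ≈ -5.0920e-6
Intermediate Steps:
s = 89/4 (s = 3 - 1/4*(-77) = 3 + 77/4 = 89/4 ≈ 22.250)
l(U) = 89/4
1/(-196407 + l(337)) = 1/(-196407 + 89/4) = 1/(-785539/4) = -4/785539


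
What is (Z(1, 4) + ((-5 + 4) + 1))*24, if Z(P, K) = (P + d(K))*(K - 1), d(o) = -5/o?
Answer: -18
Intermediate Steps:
Z(P, K) = (-1 + K)*(P - 5/K) (Z(P, K) = (P - 5/K)*(K - 1) = (P - 5/K)*(-1 + K) = (-1 + K)*(P - 5/K))
(Z(1, 4) + ((-5 + 4) + 1))*24 = ((-5 - 1*1 + 5/4 + 4*1) + ((-5 + 4) + 1))*24 = ((-5 - 1 + 5*(¼) + 4) + (-1 + 1))*24 = ((-5 - 1 + 5/4 + 4) + 0)*24 = (-¾ + 0)*24 = -¾*24 = -18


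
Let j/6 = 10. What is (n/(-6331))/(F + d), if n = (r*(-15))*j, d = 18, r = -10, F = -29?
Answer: 9000/69641 ≈ 0.12923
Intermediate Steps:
j = 60 (j = 6*10 = 60)
n = 9000 (n = -10*(-15)*60 = 150*60 = 9000)
(n/(-6331))/(F + d) = (9000/(-6331))/(-29 + 18) = (9000*(-1/6331))/(-11) = -1/11*(-9000/6331) = 9000/69641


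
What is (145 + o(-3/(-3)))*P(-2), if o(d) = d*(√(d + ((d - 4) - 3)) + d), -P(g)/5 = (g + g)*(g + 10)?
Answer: 23360 + 160*I*√5 ≈ 23360.0 + 357.77*I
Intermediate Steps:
P(g) = -10*g*(10 + g) (P(g) = -5*(g + g)*(g + 10) = -5*2*g*(10 + g) = -10*g*(10 + g))
o(d) = d*(d + √(-7 + 2*d)) (o(d) = d*(√(d + ((-4 + d) - 3)) + d) = d*(√(d + (-7 + d)) + d) = d*(√(-7 + 2*d) + d) = d*(d + √(-7 + 2*d)))
(145 + o(-3/(-3)))*P(-2) = (145 + (-3/(-3))*(-3/(-3) + √(-7 + 2*(-3/(-3)))))*(-10*(-2)*(10 - 2)) = (145 + (-3*(-⅓))*(-3*(-⅓) + √(-7 + 2*(-3*(-⅓)))))*(-10*(-2)*8) = (145 + 1*(1 + √(-7 + 2*1)))*160 = (145 + 1*(1 + √(-7 + 2)))*160 = (145 + 1*(1 + √(-5)))*160 = (145 + 1*(1 + I*√5))*160 = (145 + (1 + I*√5))*160 = (146 + I*√5)*160 = 23360 + 160*I*√5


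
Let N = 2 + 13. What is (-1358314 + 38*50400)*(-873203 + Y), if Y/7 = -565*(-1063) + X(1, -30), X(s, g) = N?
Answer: 1855024577362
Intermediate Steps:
N = 15
X(s, g) = 15
Y = 4204270 (Y = 7*(-565*(-1063) + 15) = 7*(600595 + 15) = 7*600610 = 4204270)
(-1358314 + 38*50400)*(-873203 + Y) = (-1358314 + 38*50400)*(-873203 + 4204270) = (-1358314 + 1915200)*3331067 = 556886*3331067 = 1855024577362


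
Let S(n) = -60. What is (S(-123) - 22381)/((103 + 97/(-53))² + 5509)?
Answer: -63036769/44225825 ≈ -1.4253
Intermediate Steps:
(S(-123) - 22381)/((103 + 97/(-53))² + 5509) = (-60 - 22381)/((103 + 97/(-53))² + 5509) = -22441/((103 + 97*(-1/53))² + 5509) = -22441/((103 - 97/53)² + 5509) = -22441/((5362/53)² + 5509) = -22441/(28751044/2809 + 5509) = -22441/44225825/2809 = -22441*2809/44225825 = -63036769/44225825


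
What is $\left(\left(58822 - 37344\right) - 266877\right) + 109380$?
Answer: $-136019$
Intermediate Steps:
$\left(\left(58822 - 37344\right) - 266877\right) + 109380 = \left(21478 - 266877\right) + 109380 = -245399 + 109380 = -136019$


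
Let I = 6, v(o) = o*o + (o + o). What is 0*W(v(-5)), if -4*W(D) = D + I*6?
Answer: 0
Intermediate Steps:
v(o) = o**2 + 2*o
W(D) = -9 - D/4 (W(D) = -(D + 6*6)/4 = -(D + 36)/4 = -(36 + D)/4 = -9 - D/4)
0*W(v(-5)) = 0*(-9 - (-5)*(2 - 5)/4) = 0*(-9 - (-5)*(-3)/4) = 0*(-9 - 1/4*15) = 0*(-9 - 15/4) = 0*(-51/4) = 0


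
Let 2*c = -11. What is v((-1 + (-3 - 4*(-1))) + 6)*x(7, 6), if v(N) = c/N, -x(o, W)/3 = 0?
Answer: 0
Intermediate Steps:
x(o, W) = 0 (x(o, W) = -3*0 = 0)
c = -11/2 (c = (1/2)*(-11) = -11/2 ≈ -5.5000)
v(N) = -11/(2*N)
v((-1 + (-3 - 4*(-1))) + 6)*x(7, 6) = -11/(2*((-1 + (-3 - 4*(-1))) + 6))*0 = -11/(2*((-1 + (-3 + 4)) + 6))*0 = -11/(2*((-1 + 1) + 6))*0 = -11/(2*(0 + 6))*0 = -11/2/6*0 = -11/2*1/6*0 = -11/12*0 = 0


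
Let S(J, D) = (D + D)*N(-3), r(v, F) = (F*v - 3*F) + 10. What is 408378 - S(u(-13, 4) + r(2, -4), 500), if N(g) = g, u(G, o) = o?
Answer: 411378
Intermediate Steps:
r(v, F) = 10 - 3*F + F*v (r(v, F) = (-3*F + F*v) + 10 = 10 - 3*F + F*v)
S(J, D) = -6*D (S(J, D) = (D + D)*(-3) = (2*D)*(-3) = -6*D)
408378 - S(u(-13, 4) + r(2, -4), 500) = 408378 - (-6)*500 = 408378 - 1*(-3000) = 408378 + 3000 = 411378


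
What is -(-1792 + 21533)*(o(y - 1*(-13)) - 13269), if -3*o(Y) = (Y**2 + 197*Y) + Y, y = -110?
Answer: 592427410/3 ≈ 1.9748e+8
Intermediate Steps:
o(Y) = -66*Y - Y**2/3 (o(Y) = -((Y**2 + 197*Y) + Y)/3 = -(Y**2 + 198*Y)/3 = -66*Y - Y**2/3)
-(-1792 + 21533)*(o(y - 1*(-13)) - 13269) = -(-1792 + 21533)*(-(-110 - 1*(-13))*(198 + (-110 - 1*(-13)))/3 - 13269) = -19741*(-(-110 + 13)*(198 + (-110 + 13))/3 - 13269) = -19741*(-1/3*(-97)*(198 - 97) - 13269) = -19741*(-1/3*(-97)*101 - 13269) = -19741*(9797/3 - 13269) = -19741*(-30010)/3 = -1*(-592427410/3) = 592427410/3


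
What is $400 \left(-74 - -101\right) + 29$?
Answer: $10829$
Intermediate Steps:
$400 \left(-74 - -101\right) + 29 = 400 \left(-74 + 101\right) + 29 = 400 \cdot 27 + 29 = 10800 + 29 = 10829$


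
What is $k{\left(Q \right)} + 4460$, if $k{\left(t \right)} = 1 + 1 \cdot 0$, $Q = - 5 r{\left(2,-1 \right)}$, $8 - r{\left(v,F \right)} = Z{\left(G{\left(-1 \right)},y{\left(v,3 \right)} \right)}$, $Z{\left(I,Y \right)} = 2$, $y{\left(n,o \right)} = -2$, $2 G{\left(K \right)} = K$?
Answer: $4461$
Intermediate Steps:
$G{\left(K \right)} = \frac{K}{2}$
$r{\left(v,F \right)} = 6$ ($r{\left(v,F \right)} = 8 - 2 = 6$)
$Q = -30$ ($Q = \left(-5\right) 6 = -30$)
$k{\left(t \right)} = 1$ ($k{\left(t \right)} = 1 + 0 = 1$)
$k{\left(Q \right)} + 4460 = 1 + 4460 = 4461$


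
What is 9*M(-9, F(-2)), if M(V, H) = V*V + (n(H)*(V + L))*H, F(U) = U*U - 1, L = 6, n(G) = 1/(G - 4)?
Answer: 810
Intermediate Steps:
n(G) = 1/(-4 + G)
F(U) = -1 + U² (F(U) = U² - 1 = -1 + U²)
M(V, H) = V² + H*(6 + V)/(-4 + H) (M(V, H) = V*V + ((V + 6)/(-4 + H))*H = V² + ((6 + V)/(-4 + H))*H = V² + H*(6 + V)/(-4 + H))
9*M(-9, F(-2)) = 9*((6*(-1 + (-2)²) + (-1 + (-2)²)*(-9) + (-9)²*(-4 + (-1 + (-2)²)))/(-4 + (-1 + (-2)²))) = 9*((6*(-1 + 4) + (-1 + 4)*(-9) + 81*(-4 + (-1 + 4)))/(-4 + (-1 + 4))) = 9*((6*3 + 3*(-9) + 81*(-4 + 3))/(-4 + 3)) = 9*((18 - 27 + 81*(-1))/(-1)) = 9*(-(18 - 27 - 81)) = 9*(-1*(-90)) = 9*90 = 810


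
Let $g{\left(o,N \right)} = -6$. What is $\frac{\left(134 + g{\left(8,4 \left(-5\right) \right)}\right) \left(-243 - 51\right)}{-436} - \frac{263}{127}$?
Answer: $\frac{1166149}{13843} \approx 84.241$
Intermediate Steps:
$\frac{\left(134 + g{\left(8,4 \left(-5\right) \right)}\right) \left(-243 - 51\right)}{-436} - \frac{263}{127} = \frac{\left(134 - 6\right) \left(-243 - 51\right)}{-436} - \frac{263}{127} = 128 \left(-294\right) \left(- \frac{1}{436}\right) - \frac{263}{127} = \left(-37632\right) \left(- \frac{1}{436}\right) - \frac{263}{127} = \frac{9408}{109} - \frac{263}{127} = \frac{1166149}{13843}$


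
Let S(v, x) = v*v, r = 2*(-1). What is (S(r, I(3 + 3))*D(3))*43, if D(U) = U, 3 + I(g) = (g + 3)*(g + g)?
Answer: 516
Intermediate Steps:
r = -2
I(g) = -3 + 2*g*(3 + g) (I(g) = -3 + (g + 3)*(g + g) = -3 + (3 + g)*(2*g) = -3 + 2*g*(3 + g))
S(v, x) = v**2
(S(r, I(3 + 3))*D(3))*43 = ((-2)**2*3)*43 = (4*3)*43 = 12*43 = 516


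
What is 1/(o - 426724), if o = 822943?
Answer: 1/396219 ≈ 2.5239e-6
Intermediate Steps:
1/(o - 426724) = 1/(822943 - 426724) = 1/396219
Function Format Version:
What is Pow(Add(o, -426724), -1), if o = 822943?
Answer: Rational(1, 396219) ≈ 2.5239e-6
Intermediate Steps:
Pow(Add(o, -426724), -1) = Pow(Add(822943, -426724), -1) = Pow(396219, -1) = Rational(1, 396219)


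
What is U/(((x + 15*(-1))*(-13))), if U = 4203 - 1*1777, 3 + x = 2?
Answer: 1213/104 ≈ 11.663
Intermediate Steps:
x = -1 (x = -3 + 2 = -1)
U = 2426 (U = 4203 - 1777 = 2426)
U/(((x + 15*(-1))*(-13))) = 2426/(((-1 + 15*(-1))*(-13))) = 2426/(((-1 - 15)*(-13))) = 2426/((-16*(-13))) = 2426/208 = 2426*(1/208) = 1213/104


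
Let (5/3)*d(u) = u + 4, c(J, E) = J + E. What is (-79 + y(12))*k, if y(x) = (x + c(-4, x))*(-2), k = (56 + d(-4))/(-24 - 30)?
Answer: 3332/27 ≈ 123.41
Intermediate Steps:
c(J, E) = E + J
d(u) = 12/5 + 3*u/5 (d(u) = 3*(u + 4)/5 = 3*(4 + u)/5 = 12/5 + 3*u/5)
k = -28/27 (k = (56 + (12/5 + (3/5)*(-4)))/(-24 - 30) = (56 + (12/5 - 12/5))/(-54) = (56 + 0)*(-1/54) = 56*(-1/54) = -28/27 ≈ -1.0370)
y(x) = 8 - 4*x (y(x) = (x + (x - 4))*(-2) = (x + (-4 + x))*(-2) = (-4 + 2*x)*(-2) = 8 - 4*x)
(-79 + y(12))*k = (-79 + (8 - 4*12))*(-28/27) = (-79 + (8 - 48))*(-28/27) = (-79 - 40)*(-28/27) = -119*(-28/27) = 3332/27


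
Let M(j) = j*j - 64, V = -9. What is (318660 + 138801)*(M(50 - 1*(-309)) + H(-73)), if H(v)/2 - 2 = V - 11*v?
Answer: 59657031549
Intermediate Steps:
M(j) = -64 + j² (M(j) = j² - 64 = -64 + j²)
H(v) = -14 - 22*v (H(v) = 4 + 2*(-9 - 11*v) = 4 + (-18 - 22*v) = -14 - 22*v)
(318660 + 138801)*(M(50 - 1*(-309)) + H(-73)) = (318660 + 138801)*((-64 + (50 - 1*(-309))²) + (-14 - 22*(-73))) = 457461*((-64 + (50 + 309)²) + (-14 + 1606)) = 457461*((-64 + 359²) + 1592) = 457461*((-64 + 128881) + 1592) = 457461*(128817 + 1592) = 457461*130409 = 59657031549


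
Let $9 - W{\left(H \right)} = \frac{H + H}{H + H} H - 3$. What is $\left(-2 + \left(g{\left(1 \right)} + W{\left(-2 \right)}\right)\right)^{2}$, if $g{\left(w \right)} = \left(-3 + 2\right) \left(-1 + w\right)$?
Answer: $144$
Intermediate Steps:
$g{\left(w \right)} = 1 - w$ ($g{\left(w \right)} = - (-1 + w) = 1 - w$)
$W{\left(H \right)} = 12 - H$ ($W{\left(H \right)} = 9 - \left(\frac{H + H}{H + H} H - 3\right) = 9 - \left(\frac{2 H}{2 H} H - 3\right) = 9 - \left(2 H \frac{1}{2 H} H - 3\right) = 9 - \left(1 H - 3\right) = 9 - \left(H - 3\right) = 9 - \left(-3 + H\right) = 12 - H$)
$\left(-2 + \left(g{\left(1 \right)} + W{\left(-2 \right)}\right)\right)^{2} = \left(-2 + \left(\left(1 - 1\right) + \left(12 - -2\right)\right)\right)^{2} = \left(-2 + \left(\left(1 - 1\right) + \left(12 + 2\right)\right)\right)^{2} = \left(-2 + \left(0 + 14\right)\right)^{2} = \left(-2 + 14\right)^{2} = 12^{2} = 144$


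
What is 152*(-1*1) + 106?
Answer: -46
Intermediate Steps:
152*(-1*1) + 106 = 152*(-1) + 106 = -152 + 106 = -46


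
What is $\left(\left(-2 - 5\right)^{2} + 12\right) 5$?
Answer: $305$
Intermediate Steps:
$\left(\left(-2 - 5\right)^{2} + 12\right) 5 = \left(\left(-7\right)^{2} + 12\right) 5 = \left(49 + 12\right) 5 = 61 \cdot 5 = 305$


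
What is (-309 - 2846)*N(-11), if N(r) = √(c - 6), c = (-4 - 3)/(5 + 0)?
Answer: -631*I*√185 ≈ -8582.5*I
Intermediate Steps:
c = -7/5 ≈ -1.4000
N(r) = I*√185/5 (N(r) = √(-7/5 - 6) = √(-37/5) = I*√185/5)
(-309 - 2846)*N(-11) = (-309 - 2846)*(I*√185/5) = -631*I*√185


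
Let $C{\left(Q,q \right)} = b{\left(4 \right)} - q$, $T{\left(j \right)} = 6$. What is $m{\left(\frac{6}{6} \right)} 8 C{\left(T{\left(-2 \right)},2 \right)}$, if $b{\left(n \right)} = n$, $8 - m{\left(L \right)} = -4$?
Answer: $192$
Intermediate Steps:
$m{\left(L \right)} = 12$ ($m{\left(L \right)} = 8 - -4 = 8 + 4 = 12$)
$C{\left(Q,q \right)} = 4 - q$
$m{\left(\frac{6}{6} \right)} 8 C{\left(T{\left(-2 \right)},2 \right)} = 12 \cdot 8 \left(4 - 2\right) = 96 \left(4 - 2\right) = 96 \cdot 2 = 192$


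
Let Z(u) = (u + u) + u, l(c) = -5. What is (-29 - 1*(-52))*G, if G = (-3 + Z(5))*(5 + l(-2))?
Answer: 0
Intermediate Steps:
Z(u) = 3*u (Z(u) = 2*u + u = 3*u)
G = 0 (G = (-3 + 3*5)*(5 - 5) = (-3 + 15)*0 = 12*0 = 0)
(-29 - 1*(-52))*G = (-29 - 1*(-52))*0 = (-29 + 52)*0 = 23*0 = 0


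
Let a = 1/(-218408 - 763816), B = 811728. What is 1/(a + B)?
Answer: 982224/797298723071 ≈ 1.2319e-6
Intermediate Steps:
a = -1/982224 (a = 1/(-982224) = -1/982224 ≈ -1.0181e-6)
1/(a + B) = 1/(-1/982224 + 811728) = 1/(797298723071/982224) = 982224/797298723071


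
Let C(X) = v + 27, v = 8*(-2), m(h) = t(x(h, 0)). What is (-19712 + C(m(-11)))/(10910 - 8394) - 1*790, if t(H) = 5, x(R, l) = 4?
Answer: -2007341/2516 ≈ -797.83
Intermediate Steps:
m(h) = 5
v = -16
C(X) = 11 (C(X) = -16 + 27 = 11)
(-19712 + C(m(-11)))/(10910 - 8394) - 1*790 = (-19712 + 11)/(10910 - 8394) - 1*790 = -19701/2516 - 790 = -2007341/2516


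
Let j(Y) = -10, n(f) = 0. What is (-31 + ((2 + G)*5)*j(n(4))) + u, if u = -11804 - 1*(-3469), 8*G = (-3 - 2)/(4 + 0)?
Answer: -135331/16 ≈ -8458.2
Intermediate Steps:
G = -5/32 (G = ((-3 - 2)/(4 + 0))/8 = (-5/4)/8 = (-5*¼)/8 = (⅛)*(-5/4) = -5/32 ≈ -0.15625)
u = -8335 (u = -11804 + 3469 = -8335)
(-31 + ((2 + G)*5)*j(n(4))) + u = (-31 + ((2 - 5/32)*5)*(-10)) - 8335 = (-31 + ((59/32)*5)*(-10)) - 8335 = (-31 + (295/32)*(-10)) - 8335 = (-31 - 1475/16) - 8335 = -1971/16 - 8335 = -135331/16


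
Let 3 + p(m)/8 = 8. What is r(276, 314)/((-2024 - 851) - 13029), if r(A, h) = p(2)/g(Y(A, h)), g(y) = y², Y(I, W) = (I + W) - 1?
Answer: -5/689678948 ≈ -7.2498e-9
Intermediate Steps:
p(m) = 40 (p(m) = -24 + 8*8 = -24 + 64 = 40)
Y(I, W) = -1 + I + W
r(A, h) = 40/(-1 + A + h)² (r(A, h) = 40/((-1 + A + h)²) = 40/(-1 + A + h)²)
r(276, 314)/((-2024 - 851) - 13029) = (40/(-1 + 276 + 314)²)/((-2024 - 851) - 13029) = (40/589²)/(-2875 - 13029) = (40*(1/346921))/(-15904) = (40/346921)*(-1/15904) = -5/689678948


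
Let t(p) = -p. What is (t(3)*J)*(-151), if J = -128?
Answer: -57984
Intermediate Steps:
(t(3)*J)*(-151) = (-1*3*(-128))*(-151) = -3*(-128)*(-151) = 384*(-151) = -57984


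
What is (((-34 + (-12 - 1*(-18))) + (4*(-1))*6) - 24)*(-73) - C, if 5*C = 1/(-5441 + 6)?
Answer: 150766901/27175 ≈ 5548.0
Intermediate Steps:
C = -1/27175 (C = 1/(5*(-5441 + 6)) = (⅕)/(-5435) = (⅕)*(-1/5435) = -1/27175 ≈ -3.6799e-5)
(((-34 + (-12 - 1*(-18))) + (4*(-1))*6) - 24)*(-73) - C = (((-34 + (-12 - 1*(-18))) + (4*(-1))*6) - 24)*(-73) - 1*(-1/27175) = (((-34 + (-12 + 18)) - 4*6) - 24)*(-73) + 1/27175 = (((-34 + 6) - 24) - 24)*(-73) + 1/27175 = ((-28 - 24) - 24)*(-73) + 1/27175 = (-52 - 24)*(-73) + 1/27175 = -76*(-73) + 1/27175 = 5548 + 1/27175 = 150766901/27175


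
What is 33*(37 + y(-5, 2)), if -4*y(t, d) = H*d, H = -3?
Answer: 2541/2 ≈ 1270.5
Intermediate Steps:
y(t, d) = 3*d/4 (y(t, d) = -(-3)*d/4 = 3*d/4)
33*(37 + y(-5, 2)) = 33*(37 + (¾)*2) = 33*(37 + 3/2) = 33*(77/2) = 2541/2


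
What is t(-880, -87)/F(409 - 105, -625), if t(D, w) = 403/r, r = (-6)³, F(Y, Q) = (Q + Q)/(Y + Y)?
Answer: 15314/16875 ≈ 0.90750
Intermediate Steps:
F(Y, Q) = Q/Y (F(Y, Q) = (2*Q)/((2*Y)) = (2*Q)*(1/(2*Y)) = Q/Y)
r = -216
t(D, w) = -403/216 (t(D, w) = 403/(-216) = 403*(-1/216) = -403/216)
t(-880, -87)/F(409 - 105, -625) = -403/(216*((-625/(409 - 105)))) = -403/(216*((-625/304))) = -403/(216*((-625*1/304))) = -403/(216*(-625/304)) = -403/216*(-304/625) = 15314/16875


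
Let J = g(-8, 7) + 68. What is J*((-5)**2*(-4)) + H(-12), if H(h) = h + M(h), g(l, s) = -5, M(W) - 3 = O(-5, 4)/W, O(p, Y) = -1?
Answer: -75707/12 ≈ -6308.9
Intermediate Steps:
M(W) = 3 - 1/W
H(h) = 3 + h - 1/h (H(h) = h + (3 - 1/h) = 3 + h - 1/h)
J = 63 (J = -5 + 68 = 63)
J*((-5)**2*(-4)) + H(-12) = 63*((-5)**2*(-4)) + (3 - 12 - 1/(-12)) = 63*(25*(-4)) + (3 - 12 - 1*(-1/12)) = 63*(-100) + (3 - 12 + 1/12) = -6300 - 107/12 = -75707/12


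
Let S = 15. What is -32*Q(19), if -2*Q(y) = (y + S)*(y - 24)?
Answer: -2720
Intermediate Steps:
Q(y) = -(-24 + y)*(15 + y)/2 (Q(y) = -(y + 15)*(y - 24)/2 = -(15 + y)*(-24 + y)/2 = -(-24 + y)*(15 + y)/2)
-32*Q(19) = -32*(180 - ½*19² + (9/2)*19) = -32*(180 - ½*361 + 171/2) = -32*(180 - 361/2 + 171/2) = -32*85 = -2720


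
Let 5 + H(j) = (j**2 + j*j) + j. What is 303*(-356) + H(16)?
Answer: -107345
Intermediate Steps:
H(j) = -5 + j + 2*j**2 (H(j) = -5 + ((j**2 + j*j) + j) = -5 + ((j**2 + j**2) + j) = -5 + (2*j**2 + j) = -5 + (j + 2*j**2) = -5 + j + 2*j**2)
303*(-356) + H(16) = 303*(-356) + (-5 + 16 + 2*16**2) = -107868 + (-5 + 16 + 2*256) = -107868 + (-5 + 16 + 512) = -107868 + 523 = -107345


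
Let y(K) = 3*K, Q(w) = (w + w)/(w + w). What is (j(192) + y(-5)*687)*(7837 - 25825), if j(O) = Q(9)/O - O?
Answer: 3021119077/16 ≈ 1.8882e+8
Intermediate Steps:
Q(w) = 1 (Q(w) = (2*w)/((2*w)) = (2*w)*(1/(2*w)) = 1)
j(O) = 1/O - O
(j(192) + y(-5)*687)*(7837 - 25825) = ((1/192 - 1*192) + (3*(-5))*687)*(7837 - 25825) = ((1/192 - 192) - 15*687)*(-17988) = (-36863/192 - 10305)*(-17988) = -2015423/192*(-17988) = 3021119077/16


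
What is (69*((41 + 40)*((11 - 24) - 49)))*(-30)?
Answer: 10395540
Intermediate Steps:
(69*((41 + 40)*((11 - 24) - 49)))*(-30) = (69*(81*(-13 - 49)))*(-30) = (69*(81*(-62)))*(-30) = (69*(-5022))*(-30) = -346518*(-30) = 10395540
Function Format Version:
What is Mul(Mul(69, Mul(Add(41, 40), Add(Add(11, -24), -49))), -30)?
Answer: 10395540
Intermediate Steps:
Mul(Mul(69, Mul(Add(41, 40), Add(Add(11, -24), -49))), -30) = Mul(Mul(69, Mul(81, Add(-13, -49))), -30) = Mul(Mul(69, Mul(81, -62)), -30) = Mul(Mul(69, -5022), -30) = Mul(-346518, -30) = 10395540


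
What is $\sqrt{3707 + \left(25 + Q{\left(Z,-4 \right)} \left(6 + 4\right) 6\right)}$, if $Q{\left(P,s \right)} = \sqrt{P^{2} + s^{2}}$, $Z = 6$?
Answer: $2 \sqrt{933 + 30 \sqrt{13}} \approx 64.534$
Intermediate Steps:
$\sqrt{3707 + \left(25 + Q{\left(Z,-4 \right)} \left(6 + 4\right) 6\right)} = \sqrt{3707 + \left(25 + \sqrt{6^{2} + \left(-4\right)^{2}} \left(6 + 4\right) 6\right)} = \sqrt{3707 + \left(25 + \sqrt{36 + 16} \cdot 10 \cdot 6\right)} = \sqrt{3707 + \left(25 + \sqrt{52} \cdot 60\right)} = \sqrt{3707 + \left(25 + 2 \sqrt{13} \cdot 60\right)} = \sqrt{3707 + \left(25 + 120 \sqrt{13}\right)} = \sqrt{3732 + 120 \sqrt{13}}$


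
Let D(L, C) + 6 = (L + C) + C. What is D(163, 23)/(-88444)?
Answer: -203/88444 ≈ -0.0022952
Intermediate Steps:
D(L, C) = -6 + L + 2*C (D(L, C) = -6 + ((L + C) + C) = -6 + ((C + L) + C) = -6 + (L + 2*C) = -6 + L + 2*C)
D(163, 23)/(-88444) = (-6 + 163 + 2*23)/(-88444) = (-6 + 163 + 46)*(-1/88444) = 203*(-1/88444) = -203/88444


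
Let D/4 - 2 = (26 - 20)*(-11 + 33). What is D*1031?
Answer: 552616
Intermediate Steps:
D = 536 (D = 8 + 4*((26 - 20)*(-11 + 33)) = 8 + 4*(6*22) = 8 + 4*132 = 8 + 528 = 536)
D*1031 = 536*1031 = 552616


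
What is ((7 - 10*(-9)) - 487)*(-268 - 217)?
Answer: 189150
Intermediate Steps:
((7 - 10*(-9)) - 487)*(-268 - 217) = ((7 + 90) - 487)*(-485) = (97 - 487)*(-485) = -390*(-485) = 189150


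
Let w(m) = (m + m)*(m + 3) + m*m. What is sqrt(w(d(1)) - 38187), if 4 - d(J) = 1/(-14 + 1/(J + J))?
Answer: I*sqrt(27784203)/27 ≈ 195.22*I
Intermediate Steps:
d(J) = 4 - 1/(-14 + 1/(2*J)) (d(J) = 4 - 1/(-14 + 1/(J + J)) = 4 - 1/(-14 + 1/(2*J)))
w(m) = m**2 + 2*m*(3 + m) (w(m) = (2*m)*(3 + m) + m**2 = 2*m*(3 + m) + m**2 = m**2 + 2*m*(3 + m))
sqrt(w(d(1)) - 38187) = sqrt(3*(2*(-2 + 57*1)/(-1 + 28*1))*(2 + 2*(-2 + 57*1)/(-1 + 28*1)) - 38187) = sqrt(3*(2*(-2 + 57)/(-1 + 28))*(2 + 2*(-2 + 57)/(-1 + 28)) - 38187) = sqrt(3*(2*55/27)*(2 + 2*55/27) - 38187) = sqrt(3*(2*(1/27)*55)*(2 + 2*(1/27)*55) - 38187) = sqrt(3*(110/27)*(2 + 110/27) - 38187) = sqrt(3*(110/27)*(164/27) - 38187) = sqrt(18040/243 - 38187) = sqrt(-9261401/243) = I*sqrt(27784203)/27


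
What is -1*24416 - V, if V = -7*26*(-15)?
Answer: -27146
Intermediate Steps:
V = 2730 (V = -182*(-15) = 2730)
-1*24416 - V = -1*24416 - 1*2730 = -24416 - 2730 = -27146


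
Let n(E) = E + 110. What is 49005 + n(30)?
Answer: 49145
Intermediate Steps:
n(E) = 110 + E
49005 + n(30) = 49005 + (110 + 30) = 49005 + 140 = 49145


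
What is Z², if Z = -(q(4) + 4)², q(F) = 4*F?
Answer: 160000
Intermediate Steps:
Z = -400 (Z = -(4*4 + 4)² = -(16 + 4)² = -1*20² = -1*400 = -400)
Z² = (-400)² = 160000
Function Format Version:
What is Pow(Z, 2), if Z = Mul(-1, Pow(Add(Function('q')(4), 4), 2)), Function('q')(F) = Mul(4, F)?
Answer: 160000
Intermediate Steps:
Z = -400 (Z = Mul(-1, Pow(Add(Mul(4, 4), 4), 2)) = Mul(-1, Pow(Add(16, 4), 2)) = Mul(-1, Pow(20, 2)) = Mul(-1, 400) = -400)
Pow(Z, 2) = Pow(-400, 2) = 160000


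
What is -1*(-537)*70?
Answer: 37590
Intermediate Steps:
-1*(-537)*70 = 537*70 = 37590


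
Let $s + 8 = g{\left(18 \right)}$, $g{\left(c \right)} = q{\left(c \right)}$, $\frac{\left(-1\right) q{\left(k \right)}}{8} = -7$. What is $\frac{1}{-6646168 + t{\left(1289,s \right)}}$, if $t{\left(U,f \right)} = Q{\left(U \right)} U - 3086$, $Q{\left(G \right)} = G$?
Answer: $- \frac{1}{4987733} \approx -2.0049 \cdot 10^{-7}$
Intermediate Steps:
$q{\left(k \right)} = 56$ ($q{\left(k \right)} = \left(-8\right) \left(-7\right) = 56$)
$g{\left(c \right)} = 56$
$s = 48$ ($s = -8 + 56 = 48$)
$t{\left(U,f \right)} = -3086 + U^{2}$ ($t{\left(U,f \right)} = U U - 3086 = U^{2} - 3086 = -3086 + U^{2}$)
$\frac{1}{-6646168 + t{\left(1289,s \right)}} = \frac{1}{-6646168 - \left(3086 - 1289^{2}\right)} = \frac{1}{-6646168 + \left(-3086 + 1661521\right)} = \frac{1}{-6646168 + 1658435} = \frac{1}{-4987733} = - \frac{1}{4987733}$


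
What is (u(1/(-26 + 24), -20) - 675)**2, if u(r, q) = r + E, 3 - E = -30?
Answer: 1651225/4 ≈ 4.1281e+5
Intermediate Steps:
E = 33 (E = 3 - 1*(-30) = 3 + 30 = 33)
u(r, q) = 33 + r (u(r, q) = r + 33 = 33 + r)
(u(1/(-26 + 24), -20) - 675)**2 = ((33 + 1/(-26 + 24)) - 675)**2 = ((33 + 1/(-2)) - 675)**2 = ((33 - 1/2) - 675)**2 = (65/2 - 675)**2 = (-1285/2)**2 = 1651225/4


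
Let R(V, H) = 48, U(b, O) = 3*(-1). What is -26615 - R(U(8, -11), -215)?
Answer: -26663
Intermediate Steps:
U(b, O) = -3
-26615 - R(U(8, -11), -215) = -26615 - 1*48 = -26615 - 48 = -26663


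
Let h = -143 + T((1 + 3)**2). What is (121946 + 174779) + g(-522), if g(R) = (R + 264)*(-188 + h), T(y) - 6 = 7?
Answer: 378769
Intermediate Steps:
T(y) = 13 (T(y) = 6 + 7 = 13)
h = -130 (h = -143 + 13 = -130)
g(R) = -83952 - 318*R (g(R) = (R + 264)*(-188 - 130) = (264 + R)*(-318) = -83952 - 318*R)
(121946 + 174779) + g(-522) = (121946 + 174779) + (-83952 - 318*(-522)) = 296725 + (-83952 + 165996) = 296725 + 82044 = 378769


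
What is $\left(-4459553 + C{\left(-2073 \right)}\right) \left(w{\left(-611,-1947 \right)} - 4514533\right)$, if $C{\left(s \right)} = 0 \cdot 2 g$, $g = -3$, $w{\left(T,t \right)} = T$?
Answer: $20135523970632$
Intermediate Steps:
$C{\left(s \right)} = 0$ ($C{\left(s \right)} = 0 \cdot 2 \left(-3\right) = 0 \left(-3\right) = 0$)
$\left(-4459553 + C{\left(-2073 \right)}\right) \left(w{\left(-611,-1947 \right)} - 4514533\right) = \left(-4459553 + 0\right) \left(-611 - 4514533\right) = \left(-4459553\right) \left(-4515144\right) = 20135523970632$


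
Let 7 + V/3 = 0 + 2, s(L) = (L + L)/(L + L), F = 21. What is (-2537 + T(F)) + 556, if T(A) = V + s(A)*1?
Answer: -1995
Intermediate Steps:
s(L) = 1 (s(L) = (2*L)/((2*L)) = (2*L)*(1/(2*L)) = 1)
V = -15 (V = -21 + 3*(0 + 2) = -21 + 3*2 = -21 + 6 = -15)
T(A) = -14 (T(A) = -15 + 1*1 = -15 + 1 = -14)
(-2537 + T(F)) + 556 = (-2537 - 14) + 556 = -2551 + 556 = -1995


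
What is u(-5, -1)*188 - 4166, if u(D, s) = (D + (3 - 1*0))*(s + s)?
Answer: -3414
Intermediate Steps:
u(D, s) = 2*s*(3 + D) (u(D, s) = (D + (3 + 0))*(2*s) = (D + 3)*(2*s) = (3 + D)*(2*s) = 2*s*(3 + D))
u(-5, -1)*188 - 4166 = (2*(-1)*(3 - 5))*188 - 4166 = (2*(-1)*(-2))*188 - 4166 = 4*188 - 4166 = 752 - 4166 = -3414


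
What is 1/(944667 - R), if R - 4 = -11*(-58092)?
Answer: 1/305651 ≈ 3.2717e-6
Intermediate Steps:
R = 639016 (R = 4 - 11*(-58092) = 4 + 639012 = 639016)
1/(944667 - R) = 1/(944667 - 1*639016) = 1/(944667 - 639016) = 1/305651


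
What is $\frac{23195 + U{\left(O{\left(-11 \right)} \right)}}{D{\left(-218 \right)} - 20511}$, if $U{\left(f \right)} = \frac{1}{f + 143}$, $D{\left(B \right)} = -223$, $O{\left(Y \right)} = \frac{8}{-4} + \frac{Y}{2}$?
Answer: $- \frac{6285847}{5618914} \approx -1.1187$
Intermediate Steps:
$O{\left(Y \right)} = -2 + \frac{Y}{2}$ ($O{\left(Y \right)} = 8 \left(- \frac{1}{4}\right) + Y \frac{1}{2} = -2 + \frac{Y}{2}$)
$U{\left(f \right)} = \frac{1}{143 + f}$
$\frac{23195 + U{\left(O{\left(-11 \right)} \right)}}{D{\left(-218 \right)} - 20511} = \frac{23195 + \frac{1}{143 + \left(-2 + \frac{1}{2} \left(-11\right)\right)}}{-223 - 20511} = \frac{23195 + \frac{1}{143 - \frac{15}{2}}}{-20734} = \left(23195 + \frac{1}{143 - \frac{15}{2}}\right) \left(- \frac{1}{20734}\right) = \left(23195 + \frac{1}{\frac{271}{2}}\right) \left(- \frac{1}{20734}\right) = \left(23195 + \frac{2}{271}\right) \left(- \frac{1}{20734}\right) = \frac{6285847}{271} \left(- \frac{1}{20734}\right) = - \frac{6285847}{5618914}$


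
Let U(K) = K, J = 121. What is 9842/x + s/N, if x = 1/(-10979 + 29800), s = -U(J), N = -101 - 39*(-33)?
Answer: 219690230331/1186 ≈ 1.8524e+8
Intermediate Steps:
N = 1186 (N = -101 + 1287 = 1186)
s = -121 (s = -1*121 = -121)
x = 1/18821 ≈ 5.3132e-5
9842/x + s/N = 9842/(1/18821) - 121/1186 = 9842*18821 - 121*1/1186 = 185236282 - 121/1186 = 219690230331/1186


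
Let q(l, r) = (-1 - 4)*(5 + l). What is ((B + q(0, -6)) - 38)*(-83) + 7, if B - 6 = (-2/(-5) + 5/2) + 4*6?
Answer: 25053/10 ≈ 2505.3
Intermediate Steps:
B = 329/10 (B = 6 + ((-2/(-5) + 5/2) + 4*6) = 6 + ((-2*(-⅕) + 5*(½)) + 24) = 6 + ((⅖ + 5/2) + 24) = 6 + (29/10 + 24) = 6 + 269/10 = 329/10 ≈ 32.900)
q(l, r) = -25 - 5*l (q(l, r) = -5*(5 + l) = -25 - 5*l)
((B + q(0, -6)) - 38)*(-83) + 7 = ((329/10 + (-25 - 5*0)) - 38)*(-83) + 7 = ((329/10 + (-25 + 0)) - 38)*(-83) + 7 = ((329/10 - 25) - 38)*(-83) + 7 = (79/10 - 38)*(-83) + 7 = -301/10*(-83) + 7 = 24983/10 + 7 = 25053/10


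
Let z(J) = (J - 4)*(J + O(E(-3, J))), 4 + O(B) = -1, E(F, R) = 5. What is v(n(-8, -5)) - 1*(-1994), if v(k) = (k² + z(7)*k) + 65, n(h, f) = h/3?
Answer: 18451/9 ≈ 2050.1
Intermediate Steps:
n(h, f) = h/3 (n(h, f) = h*(⅓) = h/3)
O(B) = -5 (O(B) = -4 - 1 = -5)
z(J) = (-5 + J)*(-4 + J) (z(J) = (J - 4)*(J - 5) = (-4 + J)*(-5 + J) = (-5 + J)*(-4 + J))
v(k) = 65 + k² + 6*k (v(k) = (k² + (20 + 7² - 9*7)*k) + 65 = (k² + (20 + 49 - 63)*k) + 65 = (k² + 6*k) + 65 = 65 + k² + 6*k)
v(n(-8, -5)) - 1*(-1994) = (65 + ((⅓)*(-8))² + 6*((⅓)*(-8))) - 1*(-1994) = (65 + (-8/3)² + 6*(-8/3)) + 1994 = (65 + 64/9 - 16) + 1994 = 505/9 + 1994 = 18451/9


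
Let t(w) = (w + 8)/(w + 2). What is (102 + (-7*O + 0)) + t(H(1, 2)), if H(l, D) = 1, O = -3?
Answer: 126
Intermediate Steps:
t(w) = (8 + w)/(2 + w)
(102 + (-7*O + 0)) + t(H(1, 2)) = (102 + (-7*(-3) + 0)) + (8 + 1)/(2 + 1) = (102 + (21 + 0)) + 9/3 = (102 + 21) + (⅓)*9 = 123 + 3 = 126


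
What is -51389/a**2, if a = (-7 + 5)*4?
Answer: -51389/64 ≈ -802.95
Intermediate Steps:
a = -8 (a = -2*4 = -8)
-51389/a**2 = -51389/((-8)**2) = -51389/64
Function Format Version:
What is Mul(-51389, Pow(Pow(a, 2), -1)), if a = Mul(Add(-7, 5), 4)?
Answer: Rational(-51389, 64) ≈ -802.95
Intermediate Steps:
a = -8 (a = Mul(-2, 4) = -8)
Mul(-51389, Pow(Pow(a, 2), -1)) = Mul(-51389, Pow(Pow(-8, 2), -1)) = Mul(-51389, Pow(64, -1)) = Mul(-51389, Rational(1, 64)) = Rational(-51389, 64)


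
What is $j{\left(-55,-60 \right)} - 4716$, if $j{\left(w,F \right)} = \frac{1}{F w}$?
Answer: $- \frac{15562799}{3300} \approx -4716.0$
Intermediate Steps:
$j{\left(w,F \right)} = \frac{1}{F w}$
$j{\left(-55,-60 \right)} - 4716 = \frac{1}{\left(-60\right) \left(-55\right)} - 4716 = \left(- \frac{1}{60}\right) \left(- \frac{1}{55}\right) - 4716 = \frac{1}{3300} - 4716 = - \frac{15562799}{3300}$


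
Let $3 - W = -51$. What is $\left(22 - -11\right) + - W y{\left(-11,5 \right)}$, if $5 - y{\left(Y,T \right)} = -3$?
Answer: $-399$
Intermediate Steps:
$W = 54$ ($W = 3 - -51 = 3 + 51 = 54$)
$y{\left(Y,T \right)} = 8$ ($y{\left(Y,T \right)} = 5 - -3 = 5 + 3 = 8$)
$\left(22 - -11\right) + - W y{\left(-11,5 \right)} = \left(22 - -11\right) + \left(-1\right) 54 \cdot 8 = \left(22 + 11\right) - 432 = 33 - 432 = -399$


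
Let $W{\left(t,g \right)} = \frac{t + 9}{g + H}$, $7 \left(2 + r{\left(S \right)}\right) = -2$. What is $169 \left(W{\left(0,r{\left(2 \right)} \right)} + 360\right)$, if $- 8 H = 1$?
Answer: $\frac{903136}{15} \approx 60209.0$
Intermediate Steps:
$H = - \frac{1}{8}$ ($H = \left(- \frac{1}{8}\right) 1 = - \frac{1}{8} \approx -0.125$)
$r{\left(S \right)} = - \frac{16}{7}$ ($r{\left(S \right)} = -2 + \frac{1}{7} \left(-2\right) = -2 - \frac{2}{7} = - \frac{16}{7}$)
$W{\left(t,g \right)} = \frac{9 + t}{- \frac{1}{8} + g}$ ($W{\left(t,g \right)} = \frac{t + 9}{g - \frac{1}{8}} = \frac{9 + t}{- \frac{1}{8} + g}$)
$169 \left(W{\left(0,r{\left(2 \right)} \right)} + 360\right) = 169 \left(\frac{8 \left(9 + 0\right)}{-1 + 8 \left(- \frac{16}{7}\right)} + 360\right) = 169 \left(8 \frac{1}{-1 - \frac{128}{7}} \cdot 9 + 360\right) = 169 \left(8 \frac{1}{- \frac{135}{7}} \cdot 9 + 360\right) = 169 \left(8 \left(- \frac{7}{135}\right) 9 + 360\right) = 169 \left(- \frac{56}{15} + 360\right) = 169 \cdot \frac{5344}{15} = \frac{903136}{15}$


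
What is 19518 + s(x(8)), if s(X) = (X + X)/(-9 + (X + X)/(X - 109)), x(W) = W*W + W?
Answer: 1033862/53 ≈ 19507.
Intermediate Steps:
x(W) = W + W² (x(W) = W² + W = W + W²)
s(X) = 2*X/(-9 + 2*X/(-109 + X)) (s(X) = (2*X)/(-9 + (2*X)/(-109 + X)) = (2*X)/(-9 + 2*X/(-109 + X)) = 2*X/(-9 + 2*X/(-109 + X)))
19518 + s(x(8)) = 19518 + 2*(8*(1 + 8))*(109 - 8*(1 + 8))/(-981 + 7*(8*(1 + 8))) = 19518 + 2*(8*9)*(109 - 8*9)/(-981 + 7*(8*9)) = 19518 + 2*72*(109 - 1*72)/(-981 + 7*72) = 19518 + 2*72*(109 - 72)/(-981 + 504) = 19518 + 2*72*37/(-477) = 19518 + 2*72*(-1/477)*37 = 19518 - 592/53 = 1033862/53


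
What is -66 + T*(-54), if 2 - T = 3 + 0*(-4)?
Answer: -12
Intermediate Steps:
T = -1 (T = 2 - (3 + 0*(-4)) = 2 - (3 + 0) = 2 - 1*3 = 2 - 3 = -1)
-66 + T*(-54) = -66 - 1*(-54) = -66 + 54 = -12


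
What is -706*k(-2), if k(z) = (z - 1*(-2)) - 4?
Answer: 2824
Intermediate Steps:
k(z) = -2 + z (k(z) = (z + 2) - 4 = (2 + z) - 4 = -2 + z)
-706*k(-2) = -706*(-2 - 2) = -706*(-4) = 2824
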